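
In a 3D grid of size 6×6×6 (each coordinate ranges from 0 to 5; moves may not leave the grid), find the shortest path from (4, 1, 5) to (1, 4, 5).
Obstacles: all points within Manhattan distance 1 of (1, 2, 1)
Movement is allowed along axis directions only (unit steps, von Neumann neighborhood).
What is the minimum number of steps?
6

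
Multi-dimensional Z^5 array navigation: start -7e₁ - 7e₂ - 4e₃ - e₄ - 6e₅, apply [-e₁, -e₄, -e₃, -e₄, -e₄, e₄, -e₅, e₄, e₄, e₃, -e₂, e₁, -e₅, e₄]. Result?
(-7, -8, -4, 0, -8)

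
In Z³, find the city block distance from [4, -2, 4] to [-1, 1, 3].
9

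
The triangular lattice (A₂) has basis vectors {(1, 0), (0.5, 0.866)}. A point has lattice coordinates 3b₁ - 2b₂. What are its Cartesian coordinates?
(2, -1.732)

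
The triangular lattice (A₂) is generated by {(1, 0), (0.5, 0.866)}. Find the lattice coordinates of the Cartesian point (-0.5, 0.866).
-b₁ + b₂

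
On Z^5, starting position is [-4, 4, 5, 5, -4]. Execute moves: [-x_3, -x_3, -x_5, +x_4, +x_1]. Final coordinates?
(-3, 4, 3, 6, -5)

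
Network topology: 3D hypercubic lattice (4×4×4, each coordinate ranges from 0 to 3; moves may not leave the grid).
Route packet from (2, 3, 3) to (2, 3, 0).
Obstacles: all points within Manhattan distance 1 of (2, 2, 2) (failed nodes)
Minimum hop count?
5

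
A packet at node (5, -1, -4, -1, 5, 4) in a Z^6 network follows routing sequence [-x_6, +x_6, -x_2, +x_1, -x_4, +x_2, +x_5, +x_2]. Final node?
(6, 0, -4, -2, 6, 4)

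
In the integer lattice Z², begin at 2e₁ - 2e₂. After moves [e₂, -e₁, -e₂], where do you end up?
(1, -2)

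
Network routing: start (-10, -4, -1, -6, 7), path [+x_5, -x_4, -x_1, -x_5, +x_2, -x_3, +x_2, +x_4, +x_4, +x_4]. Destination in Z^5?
(-11, -2, -2, -4, 7)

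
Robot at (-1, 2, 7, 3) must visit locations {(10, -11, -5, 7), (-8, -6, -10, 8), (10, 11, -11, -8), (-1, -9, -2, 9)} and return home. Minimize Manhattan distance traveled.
166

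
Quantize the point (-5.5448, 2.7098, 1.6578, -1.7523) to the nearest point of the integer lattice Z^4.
(-6, 3, 2, -2)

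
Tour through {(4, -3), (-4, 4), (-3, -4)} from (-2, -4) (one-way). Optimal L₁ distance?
24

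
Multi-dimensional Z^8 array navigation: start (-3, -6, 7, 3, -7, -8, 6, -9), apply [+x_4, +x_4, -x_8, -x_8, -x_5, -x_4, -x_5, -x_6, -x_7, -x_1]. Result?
(-4, -6, 7, 4, -9, -9, 5, -11)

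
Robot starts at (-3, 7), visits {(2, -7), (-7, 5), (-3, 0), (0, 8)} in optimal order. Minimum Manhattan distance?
35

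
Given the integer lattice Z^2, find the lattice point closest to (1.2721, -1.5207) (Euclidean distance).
(1, -2)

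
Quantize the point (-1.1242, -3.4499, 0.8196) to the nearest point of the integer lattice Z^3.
(-1, -3, 1)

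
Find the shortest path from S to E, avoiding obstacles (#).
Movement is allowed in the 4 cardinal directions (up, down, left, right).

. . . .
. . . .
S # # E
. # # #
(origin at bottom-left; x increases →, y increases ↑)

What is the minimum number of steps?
5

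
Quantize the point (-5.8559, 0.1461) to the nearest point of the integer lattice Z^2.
(-6, 0)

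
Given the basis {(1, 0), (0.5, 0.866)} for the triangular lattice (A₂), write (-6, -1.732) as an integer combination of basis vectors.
-5b₁ - 2b₂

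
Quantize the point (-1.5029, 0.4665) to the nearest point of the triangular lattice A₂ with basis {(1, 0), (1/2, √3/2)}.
(-1.5, 0.866)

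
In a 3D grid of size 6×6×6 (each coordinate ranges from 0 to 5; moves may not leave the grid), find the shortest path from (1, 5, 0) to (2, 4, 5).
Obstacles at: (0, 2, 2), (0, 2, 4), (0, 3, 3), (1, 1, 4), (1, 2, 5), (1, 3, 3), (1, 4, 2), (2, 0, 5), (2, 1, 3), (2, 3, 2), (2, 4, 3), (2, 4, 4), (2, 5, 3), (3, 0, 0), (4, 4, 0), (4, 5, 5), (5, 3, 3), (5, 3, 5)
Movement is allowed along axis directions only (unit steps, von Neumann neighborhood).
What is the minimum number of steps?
7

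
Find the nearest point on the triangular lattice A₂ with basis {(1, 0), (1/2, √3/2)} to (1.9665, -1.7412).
(2, -1.732)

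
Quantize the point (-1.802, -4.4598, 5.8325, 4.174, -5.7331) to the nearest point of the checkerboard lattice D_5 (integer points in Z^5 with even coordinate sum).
(-2, -4, 6, 4, -6)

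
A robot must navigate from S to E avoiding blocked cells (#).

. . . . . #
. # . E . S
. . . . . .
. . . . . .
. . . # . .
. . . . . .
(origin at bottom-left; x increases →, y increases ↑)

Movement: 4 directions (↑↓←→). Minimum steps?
2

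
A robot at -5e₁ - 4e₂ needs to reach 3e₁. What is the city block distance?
12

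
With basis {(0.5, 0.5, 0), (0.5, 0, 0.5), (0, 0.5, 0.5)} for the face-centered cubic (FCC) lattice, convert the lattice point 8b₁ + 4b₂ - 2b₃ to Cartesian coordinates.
(6, 3, 1)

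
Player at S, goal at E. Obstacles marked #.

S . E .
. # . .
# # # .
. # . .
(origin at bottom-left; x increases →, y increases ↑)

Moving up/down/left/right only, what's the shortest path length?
2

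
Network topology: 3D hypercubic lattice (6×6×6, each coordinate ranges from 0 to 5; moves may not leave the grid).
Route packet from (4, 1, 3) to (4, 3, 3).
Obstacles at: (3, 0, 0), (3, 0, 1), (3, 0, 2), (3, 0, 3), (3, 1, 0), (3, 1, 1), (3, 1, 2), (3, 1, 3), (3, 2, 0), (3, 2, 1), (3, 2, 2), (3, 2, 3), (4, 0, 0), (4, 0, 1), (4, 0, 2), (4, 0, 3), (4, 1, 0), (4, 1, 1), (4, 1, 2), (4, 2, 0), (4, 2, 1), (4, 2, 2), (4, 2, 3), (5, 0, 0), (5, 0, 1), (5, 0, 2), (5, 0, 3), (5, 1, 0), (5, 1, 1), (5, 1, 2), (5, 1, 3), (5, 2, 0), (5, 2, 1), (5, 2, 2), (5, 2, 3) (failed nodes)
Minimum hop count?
4
(one shortest path: (4, 1, 3) → (4, 1, 4) → (4, 2, 4) → (4, 3, 4) → (4, 3, 3))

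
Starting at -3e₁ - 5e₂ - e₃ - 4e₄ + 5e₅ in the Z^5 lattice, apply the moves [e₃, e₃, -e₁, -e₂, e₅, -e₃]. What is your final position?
(-4, -6, 0, -4, 6)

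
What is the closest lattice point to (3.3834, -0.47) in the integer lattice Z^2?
(3, 0)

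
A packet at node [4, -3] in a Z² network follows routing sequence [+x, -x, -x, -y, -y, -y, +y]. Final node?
(3, -5)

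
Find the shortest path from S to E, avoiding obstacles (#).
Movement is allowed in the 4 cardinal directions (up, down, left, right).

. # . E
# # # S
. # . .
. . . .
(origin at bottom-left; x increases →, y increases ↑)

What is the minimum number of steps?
1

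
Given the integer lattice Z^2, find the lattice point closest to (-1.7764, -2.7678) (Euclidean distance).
(-2, -3)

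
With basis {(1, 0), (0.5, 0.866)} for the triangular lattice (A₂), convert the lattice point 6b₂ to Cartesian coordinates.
(3, 5.196)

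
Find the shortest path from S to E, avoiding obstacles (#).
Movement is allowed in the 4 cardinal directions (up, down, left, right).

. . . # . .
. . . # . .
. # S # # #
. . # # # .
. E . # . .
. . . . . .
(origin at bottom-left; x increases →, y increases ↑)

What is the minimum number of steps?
7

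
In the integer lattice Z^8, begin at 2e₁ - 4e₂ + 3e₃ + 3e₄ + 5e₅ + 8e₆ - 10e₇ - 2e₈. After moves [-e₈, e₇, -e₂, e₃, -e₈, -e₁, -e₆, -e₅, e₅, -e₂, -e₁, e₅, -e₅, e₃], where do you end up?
(0, -6, 5, 3, 5, 7, -9, -4)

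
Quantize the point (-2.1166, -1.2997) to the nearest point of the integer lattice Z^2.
(-2, -1)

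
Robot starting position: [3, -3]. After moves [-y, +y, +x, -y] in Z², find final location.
(4, -4)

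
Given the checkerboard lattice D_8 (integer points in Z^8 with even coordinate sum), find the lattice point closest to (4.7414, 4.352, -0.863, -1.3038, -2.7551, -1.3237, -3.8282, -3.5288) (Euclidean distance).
(5, 4, -1, -1, -3, -1, -4, -3)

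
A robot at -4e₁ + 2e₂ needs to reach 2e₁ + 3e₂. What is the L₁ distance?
7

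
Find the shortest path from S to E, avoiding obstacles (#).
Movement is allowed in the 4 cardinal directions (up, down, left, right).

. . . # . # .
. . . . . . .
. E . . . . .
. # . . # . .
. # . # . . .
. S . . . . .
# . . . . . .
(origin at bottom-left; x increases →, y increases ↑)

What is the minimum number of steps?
5
(one shortest path: (1, 1) → (0, 1) → (0, 2) → (0, 3) → (0, 4) → (1, 4))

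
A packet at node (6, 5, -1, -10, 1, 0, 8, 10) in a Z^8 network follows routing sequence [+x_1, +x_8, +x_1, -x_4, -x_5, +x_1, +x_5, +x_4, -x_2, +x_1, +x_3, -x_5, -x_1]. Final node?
(9, 4, 0, -10, 0, 0, 8, 11)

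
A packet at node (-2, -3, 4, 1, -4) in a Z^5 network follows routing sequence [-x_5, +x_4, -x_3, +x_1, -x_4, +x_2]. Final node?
(-1, -2, 3, 1, -5)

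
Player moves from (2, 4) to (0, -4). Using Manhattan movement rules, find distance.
10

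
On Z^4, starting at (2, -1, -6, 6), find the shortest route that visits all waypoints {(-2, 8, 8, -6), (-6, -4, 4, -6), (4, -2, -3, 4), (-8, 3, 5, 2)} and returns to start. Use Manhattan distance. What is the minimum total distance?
108
(one optimal route: (2, -1, -6, 6) → (4, -2, -3, 4) → (-6, -4, 4, -6) → (-2, 8, 8, -6) → (-8, 3, 5, 2) → (2, -1, -6, 6))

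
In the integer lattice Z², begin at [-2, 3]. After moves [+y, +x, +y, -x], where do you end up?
(-2, 5)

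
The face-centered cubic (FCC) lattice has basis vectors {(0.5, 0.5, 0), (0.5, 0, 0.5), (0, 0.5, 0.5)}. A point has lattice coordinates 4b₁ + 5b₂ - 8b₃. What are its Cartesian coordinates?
(4.5, -2, -1.5)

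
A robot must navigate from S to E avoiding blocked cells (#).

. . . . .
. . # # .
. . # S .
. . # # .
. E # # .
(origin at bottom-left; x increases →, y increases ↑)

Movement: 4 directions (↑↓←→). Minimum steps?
10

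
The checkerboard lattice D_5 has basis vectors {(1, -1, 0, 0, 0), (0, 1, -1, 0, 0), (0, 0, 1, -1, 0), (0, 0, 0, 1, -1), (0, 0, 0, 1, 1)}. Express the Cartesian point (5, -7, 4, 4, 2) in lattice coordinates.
5b₁ - 2b₂ + 2b₃ + 2b₄ + 4b₅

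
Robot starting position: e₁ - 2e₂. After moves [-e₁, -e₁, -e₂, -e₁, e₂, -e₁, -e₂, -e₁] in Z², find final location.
(-4, -3)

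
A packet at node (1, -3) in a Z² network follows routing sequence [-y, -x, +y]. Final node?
(0, -3)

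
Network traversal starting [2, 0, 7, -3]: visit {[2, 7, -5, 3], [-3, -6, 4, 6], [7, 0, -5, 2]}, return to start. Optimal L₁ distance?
88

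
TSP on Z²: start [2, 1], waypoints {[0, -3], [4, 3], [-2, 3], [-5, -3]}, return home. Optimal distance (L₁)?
30
(one optimal route: (2, 1) → (0, -3) → (-5, -3) → (-2, 3) → (4, 3) → (2, 1))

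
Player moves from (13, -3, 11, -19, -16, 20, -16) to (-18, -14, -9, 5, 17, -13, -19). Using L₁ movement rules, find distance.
155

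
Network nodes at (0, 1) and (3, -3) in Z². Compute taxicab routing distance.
7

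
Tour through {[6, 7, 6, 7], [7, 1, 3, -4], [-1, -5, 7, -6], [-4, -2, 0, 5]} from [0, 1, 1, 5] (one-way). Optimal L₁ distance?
73
(one optimal route: (0, 1, 1, 5) → (-4, -2, 0, 5) → (-1, -5, 7, -6) → (7, 1, 3, -4) → (6, 7, 6, 7))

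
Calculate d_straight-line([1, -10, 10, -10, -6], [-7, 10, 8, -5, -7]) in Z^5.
22.2261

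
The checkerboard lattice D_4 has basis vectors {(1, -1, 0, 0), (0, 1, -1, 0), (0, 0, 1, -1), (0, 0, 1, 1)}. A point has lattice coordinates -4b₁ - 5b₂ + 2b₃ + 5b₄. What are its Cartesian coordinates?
(-4, -1, 12, 3)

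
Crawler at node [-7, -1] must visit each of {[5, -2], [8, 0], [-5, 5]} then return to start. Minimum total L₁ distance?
44
(one optimal route: (-7, -1) → (5, -2) → (8, 0) → (-5, 5) → (-7, -1))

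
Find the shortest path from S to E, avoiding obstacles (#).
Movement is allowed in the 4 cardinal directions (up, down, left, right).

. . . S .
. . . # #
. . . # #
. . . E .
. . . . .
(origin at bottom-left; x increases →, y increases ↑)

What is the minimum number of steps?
5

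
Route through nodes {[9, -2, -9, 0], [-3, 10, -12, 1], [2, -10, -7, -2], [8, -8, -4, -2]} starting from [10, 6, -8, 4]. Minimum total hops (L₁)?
72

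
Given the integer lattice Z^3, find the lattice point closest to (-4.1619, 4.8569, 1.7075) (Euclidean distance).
(-4, 5, 2)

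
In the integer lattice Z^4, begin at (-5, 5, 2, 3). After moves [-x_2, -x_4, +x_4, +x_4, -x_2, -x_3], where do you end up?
(-5, 3, 1, 4)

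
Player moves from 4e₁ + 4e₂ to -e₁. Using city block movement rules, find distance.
9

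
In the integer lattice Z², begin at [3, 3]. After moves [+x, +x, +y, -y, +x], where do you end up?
(6, 3)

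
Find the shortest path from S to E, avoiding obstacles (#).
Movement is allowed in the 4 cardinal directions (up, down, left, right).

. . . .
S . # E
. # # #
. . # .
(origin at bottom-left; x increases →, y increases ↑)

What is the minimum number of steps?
5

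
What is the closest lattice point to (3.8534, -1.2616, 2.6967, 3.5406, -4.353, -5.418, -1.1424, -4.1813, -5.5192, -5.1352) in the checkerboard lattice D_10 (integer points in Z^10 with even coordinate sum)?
(4, -1, 3, 4, -4, -5, -1, -4, -5, -5)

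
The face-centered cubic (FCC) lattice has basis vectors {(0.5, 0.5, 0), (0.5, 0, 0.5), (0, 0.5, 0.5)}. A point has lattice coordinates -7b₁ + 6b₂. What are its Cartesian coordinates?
(-0.5, -3.5, 3)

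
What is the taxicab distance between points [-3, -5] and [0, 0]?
8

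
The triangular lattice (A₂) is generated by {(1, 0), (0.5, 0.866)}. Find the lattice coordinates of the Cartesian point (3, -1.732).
4b₁ - 2b₂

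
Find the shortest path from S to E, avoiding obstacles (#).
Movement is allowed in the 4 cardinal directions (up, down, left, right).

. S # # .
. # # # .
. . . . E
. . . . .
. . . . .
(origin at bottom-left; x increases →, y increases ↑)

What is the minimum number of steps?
7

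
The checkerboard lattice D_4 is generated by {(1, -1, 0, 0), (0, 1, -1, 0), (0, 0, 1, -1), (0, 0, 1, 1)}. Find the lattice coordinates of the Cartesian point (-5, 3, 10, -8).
-5b₁ - 2b₂ + 8b₃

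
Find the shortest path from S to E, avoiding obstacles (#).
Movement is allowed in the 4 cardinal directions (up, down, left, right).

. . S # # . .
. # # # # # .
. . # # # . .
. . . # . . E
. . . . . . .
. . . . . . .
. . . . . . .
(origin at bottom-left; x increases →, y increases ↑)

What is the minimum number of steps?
13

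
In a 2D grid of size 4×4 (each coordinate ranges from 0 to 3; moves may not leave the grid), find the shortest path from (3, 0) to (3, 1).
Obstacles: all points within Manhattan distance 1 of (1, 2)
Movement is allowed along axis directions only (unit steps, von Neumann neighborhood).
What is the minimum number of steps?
1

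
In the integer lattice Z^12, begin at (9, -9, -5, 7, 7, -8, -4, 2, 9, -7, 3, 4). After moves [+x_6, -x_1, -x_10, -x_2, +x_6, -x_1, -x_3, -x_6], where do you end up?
(7, -10, -6, 7, 7, -7, -4, 2, 9, -8, 3, 4)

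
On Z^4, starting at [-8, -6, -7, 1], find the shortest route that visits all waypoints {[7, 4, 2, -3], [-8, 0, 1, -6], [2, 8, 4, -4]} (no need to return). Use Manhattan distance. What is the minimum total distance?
56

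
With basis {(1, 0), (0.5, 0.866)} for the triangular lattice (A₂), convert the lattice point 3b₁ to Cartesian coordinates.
(3, 0)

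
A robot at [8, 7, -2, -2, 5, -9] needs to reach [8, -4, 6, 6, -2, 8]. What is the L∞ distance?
17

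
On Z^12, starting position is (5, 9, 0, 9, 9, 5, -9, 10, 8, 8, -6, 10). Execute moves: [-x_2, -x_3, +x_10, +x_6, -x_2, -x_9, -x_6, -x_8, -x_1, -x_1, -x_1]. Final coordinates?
(2, 7, -1, 9, 9, 5, -9, 9, 7, 9, -6, 10)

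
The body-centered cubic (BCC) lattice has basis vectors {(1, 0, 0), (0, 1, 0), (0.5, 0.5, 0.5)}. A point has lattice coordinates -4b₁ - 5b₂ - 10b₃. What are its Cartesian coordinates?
(-9, -10, -5)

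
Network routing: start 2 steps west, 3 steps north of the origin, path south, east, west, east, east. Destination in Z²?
(0, 2)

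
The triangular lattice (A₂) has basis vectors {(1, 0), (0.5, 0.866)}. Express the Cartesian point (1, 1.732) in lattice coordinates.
2b₂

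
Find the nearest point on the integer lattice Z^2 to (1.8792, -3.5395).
(2, -4)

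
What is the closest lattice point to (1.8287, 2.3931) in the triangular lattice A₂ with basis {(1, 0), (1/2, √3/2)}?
(1.5, 2.598)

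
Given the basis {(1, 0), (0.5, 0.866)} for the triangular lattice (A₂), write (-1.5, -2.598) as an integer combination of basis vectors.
-3b₂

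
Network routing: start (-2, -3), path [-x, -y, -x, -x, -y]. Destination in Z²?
(-5, -5)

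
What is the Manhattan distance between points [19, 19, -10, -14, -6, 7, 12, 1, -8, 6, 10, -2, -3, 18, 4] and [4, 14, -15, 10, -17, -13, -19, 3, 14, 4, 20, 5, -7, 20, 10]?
166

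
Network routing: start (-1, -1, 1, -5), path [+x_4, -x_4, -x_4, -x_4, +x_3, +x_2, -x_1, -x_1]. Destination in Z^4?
(-3, 0, 2, -7)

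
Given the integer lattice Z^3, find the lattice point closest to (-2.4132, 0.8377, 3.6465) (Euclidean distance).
(-2, 1, 4)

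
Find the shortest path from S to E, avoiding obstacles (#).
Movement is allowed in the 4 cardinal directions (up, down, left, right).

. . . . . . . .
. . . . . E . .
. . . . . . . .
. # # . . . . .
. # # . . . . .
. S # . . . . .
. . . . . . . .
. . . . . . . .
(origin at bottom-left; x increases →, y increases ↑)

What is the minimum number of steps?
10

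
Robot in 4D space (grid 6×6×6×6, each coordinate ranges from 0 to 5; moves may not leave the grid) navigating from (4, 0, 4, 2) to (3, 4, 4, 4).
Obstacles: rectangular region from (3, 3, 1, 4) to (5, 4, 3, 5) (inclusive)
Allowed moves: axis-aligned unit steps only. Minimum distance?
7
(one shortest path: (4, 0, 4, 2) → (3, 0, 4, 2) → (3, 1, 4, 2) → (3, 2, 4, 2) → (3, 3, 4, 2) → (3, 4, 4, 2) → (3, 4, 4, 3) → (3, 4, 4, 4))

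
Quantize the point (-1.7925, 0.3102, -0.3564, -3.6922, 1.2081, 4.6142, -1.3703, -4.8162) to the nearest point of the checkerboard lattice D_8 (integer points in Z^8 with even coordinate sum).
(-2, 0, 0, -4, 1, 5, -1, -5)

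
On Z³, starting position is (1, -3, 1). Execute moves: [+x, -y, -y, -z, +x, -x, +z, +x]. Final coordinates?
(3, -5, 1)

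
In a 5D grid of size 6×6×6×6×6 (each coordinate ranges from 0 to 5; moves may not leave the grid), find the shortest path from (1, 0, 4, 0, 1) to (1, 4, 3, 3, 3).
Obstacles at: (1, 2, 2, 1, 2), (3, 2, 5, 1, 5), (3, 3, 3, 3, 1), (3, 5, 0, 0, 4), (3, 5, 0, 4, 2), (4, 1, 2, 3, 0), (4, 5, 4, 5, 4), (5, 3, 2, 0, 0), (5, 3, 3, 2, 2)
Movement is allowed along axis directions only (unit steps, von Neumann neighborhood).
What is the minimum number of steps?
10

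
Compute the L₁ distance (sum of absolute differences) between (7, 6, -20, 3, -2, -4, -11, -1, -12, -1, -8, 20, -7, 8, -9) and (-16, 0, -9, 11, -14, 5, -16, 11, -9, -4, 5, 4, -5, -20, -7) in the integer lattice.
153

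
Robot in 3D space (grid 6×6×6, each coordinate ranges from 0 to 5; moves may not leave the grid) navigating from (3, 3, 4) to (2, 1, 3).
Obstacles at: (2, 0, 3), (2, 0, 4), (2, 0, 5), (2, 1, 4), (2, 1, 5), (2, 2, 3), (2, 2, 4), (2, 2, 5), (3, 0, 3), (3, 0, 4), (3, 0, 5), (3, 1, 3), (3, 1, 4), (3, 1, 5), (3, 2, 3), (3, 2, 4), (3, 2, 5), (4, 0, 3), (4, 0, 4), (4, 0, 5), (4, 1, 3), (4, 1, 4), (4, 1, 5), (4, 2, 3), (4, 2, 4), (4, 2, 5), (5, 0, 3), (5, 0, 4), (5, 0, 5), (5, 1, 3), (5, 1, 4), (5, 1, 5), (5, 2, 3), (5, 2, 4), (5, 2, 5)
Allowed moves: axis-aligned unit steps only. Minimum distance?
6
(one shortest path: (3, 3, 4) → (2, 3, 4) → (1, 3, 4) → (1, 2, 4) → (1, 1, 4) → (1, 1, 3) → (2, 1, 3))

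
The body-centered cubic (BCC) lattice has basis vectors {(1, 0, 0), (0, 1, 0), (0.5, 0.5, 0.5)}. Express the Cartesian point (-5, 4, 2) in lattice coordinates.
-7b₁ + 2b₂ + 4b₃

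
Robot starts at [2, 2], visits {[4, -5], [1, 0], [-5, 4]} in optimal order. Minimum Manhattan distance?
27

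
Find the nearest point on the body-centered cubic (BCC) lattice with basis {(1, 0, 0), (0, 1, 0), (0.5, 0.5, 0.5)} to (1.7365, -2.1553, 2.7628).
(2, -2, 3)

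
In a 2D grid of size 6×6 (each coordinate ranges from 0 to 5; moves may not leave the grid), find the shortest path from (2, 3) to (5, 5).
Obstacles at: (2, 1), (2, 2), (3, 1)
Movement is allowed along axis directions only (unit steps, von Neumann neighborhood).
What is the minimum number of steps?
5
(one shortest path: (2, 3) → (3, 3) → (4, 3) → (5, 3) → (5, 4) → (5, 5))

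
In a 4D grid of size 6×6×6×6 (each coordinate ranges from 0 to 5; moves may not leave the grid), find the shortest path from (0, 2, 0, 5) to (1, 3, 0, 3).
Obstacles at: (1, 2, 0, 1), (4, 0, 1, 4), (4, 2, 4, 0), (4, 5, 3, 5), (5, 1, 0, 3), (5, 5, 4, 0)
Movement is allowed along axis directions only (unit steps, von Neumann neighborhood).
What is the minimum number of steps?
4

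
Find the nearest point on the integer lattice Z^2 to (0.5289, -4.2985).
(1, -4)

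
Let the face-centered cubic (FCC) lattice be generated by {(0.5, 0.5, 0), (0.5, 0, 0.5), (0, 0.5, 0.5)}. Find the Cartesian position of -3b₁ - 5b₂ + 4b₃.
(-4, 0.5, -0.5)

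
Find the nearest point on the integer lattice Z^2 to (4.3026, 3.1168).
(4, 3)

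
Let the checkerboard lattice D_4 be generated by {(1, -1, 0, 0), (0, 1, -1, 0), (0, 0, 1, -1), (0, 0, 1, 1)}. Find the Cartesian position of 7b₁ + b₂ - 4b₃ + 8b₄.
(7, -6, 3, 12)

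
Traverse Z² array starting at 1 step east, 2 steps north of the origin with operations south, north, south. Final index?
(1, 1)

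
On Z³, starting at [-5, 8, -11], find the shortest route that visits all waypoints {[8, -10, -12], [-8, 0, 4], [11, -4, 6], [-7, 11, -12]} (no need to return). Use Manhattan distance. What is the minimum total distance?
86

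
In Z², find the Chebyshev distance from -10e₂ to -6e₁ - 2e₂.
8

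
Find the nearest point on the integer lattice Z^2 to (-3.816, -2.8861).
(-4, -3)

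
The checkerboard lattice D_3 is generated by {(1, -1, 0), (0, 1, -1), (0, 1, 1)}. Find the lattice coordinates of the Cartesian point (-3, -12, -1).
-3b₁ - 7b₂ - 8b₃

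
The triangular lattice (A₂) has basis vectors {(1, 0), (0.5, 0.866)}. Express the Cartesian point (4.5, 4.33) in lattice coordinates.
2b₁ + 5b₂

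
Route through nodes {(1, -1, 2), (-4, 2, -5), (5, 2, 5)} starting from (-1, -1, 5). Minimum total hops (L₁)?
34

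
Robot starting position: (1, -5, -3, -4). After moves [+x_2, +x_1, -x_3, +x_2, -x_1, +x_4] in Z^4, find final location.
(1, -3, -4, -3)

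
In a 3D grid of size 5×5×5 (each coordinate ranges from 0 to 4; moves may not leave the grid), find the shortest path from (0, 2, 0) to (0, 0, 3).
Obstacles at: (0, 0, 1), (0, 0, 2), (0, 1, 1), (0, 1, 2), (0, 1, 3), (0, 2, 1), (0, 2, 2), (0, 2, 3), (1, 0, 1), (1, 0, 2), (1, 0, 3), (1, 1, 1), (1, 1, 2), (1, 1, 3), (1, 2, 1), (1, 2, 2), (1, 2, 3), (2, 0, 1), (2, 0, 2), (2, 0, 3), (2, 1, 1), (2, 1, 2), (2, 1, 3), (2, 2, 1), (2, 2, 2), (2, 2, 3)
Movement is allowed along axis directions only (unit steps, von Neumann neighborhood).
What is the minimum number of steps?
9
(one shortest path: (0, 2, 0) → (0, 3, 0) → (0, 3, 1) → (0, 3, 2) → (0, 3, 3) → (0, 3, 4) → (0, 2, 4) → (0, 1, 4) → (0, 0, 4) → (0, 0, 3))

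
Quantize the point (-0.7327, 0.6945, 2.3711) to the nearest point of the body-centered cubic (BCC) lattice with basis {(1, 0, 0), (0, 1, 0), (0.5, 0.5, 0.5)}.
(-0.5, 0.5, 2.5)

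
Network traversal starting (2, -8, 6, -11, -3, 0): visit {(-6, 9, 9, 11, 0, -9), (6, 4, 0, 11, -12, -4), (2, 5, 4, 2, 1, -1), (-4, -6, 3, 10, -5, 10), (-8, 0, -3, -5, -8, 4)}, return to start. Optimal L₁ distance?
238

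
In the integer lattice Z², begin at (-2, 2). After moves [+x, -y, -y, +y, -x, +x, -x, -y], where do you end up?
(-2, 0)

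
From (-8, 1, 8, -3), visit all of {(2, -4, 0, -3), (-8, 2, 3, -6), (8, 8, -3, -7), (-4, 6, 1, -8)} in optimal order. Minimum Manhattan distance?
65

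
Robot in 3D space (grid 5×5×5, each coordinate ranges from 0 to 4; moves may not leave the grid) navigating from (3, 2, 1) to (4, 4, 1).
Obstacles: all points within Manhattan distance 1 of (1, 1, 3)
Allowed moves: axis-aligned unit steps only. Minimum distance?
3
(one shortest path: (3, 2, 1) → (4, 2, 1) → (4, 3, 1) → (4, 4, 1))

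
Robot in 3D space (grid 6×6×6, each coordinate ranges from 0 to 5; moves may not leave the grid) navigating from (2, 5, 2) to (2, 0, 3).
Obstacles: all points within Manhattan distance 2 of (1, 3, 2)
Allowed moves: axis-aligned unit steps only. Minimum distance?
8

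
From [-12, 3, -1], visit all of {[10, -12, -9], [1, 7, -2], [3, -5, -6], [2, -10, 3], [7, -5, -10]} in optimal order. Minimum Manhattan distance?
75
(one optimal route: (-12, 3, -1) → (1, 7, -2) → (2, -10, 3) → (3, -5, -6) → (7, -5, -10) → (10, -12, -9))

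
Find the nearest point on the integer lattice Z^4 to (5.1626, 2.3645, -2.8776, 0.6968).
(5, 2, -3, 1)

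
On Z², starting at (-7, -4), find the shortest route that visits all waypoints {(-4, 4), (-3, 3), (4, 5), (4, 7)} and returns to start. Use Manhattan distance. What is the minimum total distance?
44
(one optimal route: (-7, -4) → (-4, 4) → (4, 5) → (4, 7) → (-3, 3) → (-7, -4))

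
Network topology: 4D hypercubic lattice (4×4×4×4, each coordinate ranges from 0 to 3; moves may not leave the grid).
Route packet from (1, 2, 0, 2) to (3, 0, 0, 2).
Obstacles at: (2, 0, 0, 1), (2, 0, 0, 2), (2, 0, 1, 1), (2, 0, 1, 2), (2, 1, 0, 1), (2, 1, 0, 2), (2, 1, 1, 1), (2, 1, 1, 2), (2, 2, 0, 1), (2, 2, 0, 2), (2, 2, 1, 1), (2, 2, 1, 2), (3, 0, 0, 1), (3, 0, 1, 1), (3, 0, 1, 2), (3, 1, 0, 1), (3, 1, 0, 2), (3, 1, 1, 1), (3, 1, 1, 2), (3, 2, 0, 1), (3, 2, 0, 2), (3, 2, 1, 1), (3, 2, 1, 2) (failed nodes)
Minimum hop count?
6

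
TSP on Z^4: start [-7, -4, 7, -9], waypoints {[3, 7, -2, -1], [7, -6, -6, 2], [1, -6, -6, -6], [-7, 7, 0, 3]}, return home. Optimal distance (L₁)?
110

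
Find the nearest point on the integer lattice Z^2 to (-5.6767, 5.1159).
(-6, 5)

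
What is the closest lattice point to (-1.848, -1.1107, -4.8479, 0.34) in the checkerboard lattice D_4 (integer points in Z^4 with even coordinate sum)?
(-2, -1, -5, 0)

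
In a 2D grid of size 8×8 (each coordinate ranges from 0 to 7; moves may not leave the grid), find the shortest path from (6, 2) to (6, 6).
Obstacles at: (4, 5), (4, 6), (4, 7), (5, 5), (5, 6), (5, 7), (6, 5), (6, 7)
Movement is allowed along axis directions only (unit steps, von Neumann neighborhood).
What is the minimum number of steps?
6
(one shortest path: (6, 2) → (7, 2) → (7, 3) → (7, 4) → (7, 5) → (7, 6) → (6, 6))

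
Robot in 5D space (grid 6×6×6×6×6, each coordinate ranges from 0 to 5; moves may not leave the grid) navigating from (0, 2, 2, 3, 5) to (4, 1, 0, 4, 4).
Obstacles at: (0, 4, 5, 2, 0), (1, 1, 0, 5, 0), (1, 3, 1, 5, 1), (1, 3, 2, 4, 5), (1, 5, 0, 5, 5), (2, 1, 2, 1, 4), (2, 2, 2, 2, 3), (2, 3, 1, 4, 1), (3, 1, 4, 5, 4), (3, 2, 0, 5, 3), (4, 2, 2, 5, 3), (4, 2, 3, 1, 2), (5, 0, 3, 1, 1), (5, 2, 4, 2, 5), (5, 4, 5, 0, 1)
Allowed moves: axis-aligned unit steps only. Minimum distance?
9
(one shortest path: (0, 2, 2, 3, 5) → (1, 2, 2, 3, 5) → (2, 2, 2, 3, 5) → (3, 2, 2, 3, 5) → (4, 2, 2, 3, 5) → (4, 1, 2, 3, 5) → (4, 1, 1, 3, 5) → (4, 1, 0, 3, 5) → (4, 1, 0, 4, 5) → (4, 1, 0, 4, 4))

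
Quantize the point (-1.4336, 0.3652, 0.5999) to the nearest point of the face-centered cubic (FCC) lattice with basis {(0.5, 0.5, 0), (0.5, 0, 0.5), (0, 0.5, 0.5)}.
(-1.5, 0, 0.5)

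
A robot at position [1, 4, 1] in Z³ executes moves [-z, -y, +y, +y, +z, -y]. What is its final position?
(1, 4, 1)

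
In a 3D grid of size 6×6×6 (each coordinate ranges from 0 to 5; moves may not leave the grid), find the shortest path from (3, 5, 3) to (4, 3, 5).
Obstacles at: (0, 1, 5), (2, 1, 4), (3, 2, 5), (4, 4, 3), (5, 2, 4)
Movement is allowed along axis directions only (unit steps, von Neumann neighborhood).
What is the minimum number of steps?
5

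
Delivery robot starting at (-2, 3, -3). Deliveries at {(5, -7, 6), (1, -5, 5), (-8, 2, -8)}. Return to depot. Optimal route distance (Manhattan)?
74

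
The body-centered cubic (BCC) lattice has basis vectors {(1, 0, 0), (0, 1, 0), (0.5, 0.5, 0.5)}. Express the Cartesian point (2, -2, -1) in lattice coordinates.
3b₁ - b₂ - 2b₃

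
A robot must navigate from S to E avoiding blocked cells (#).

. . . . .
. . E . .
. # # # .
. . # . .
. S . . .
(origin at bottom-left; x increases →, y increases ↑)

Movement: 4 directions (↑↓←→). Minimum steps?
6
(one shortest path: (1, 0) → (0, 0) → (0, 1) → (0, 2) → (0, 3) → (1, 3) → (2, 3))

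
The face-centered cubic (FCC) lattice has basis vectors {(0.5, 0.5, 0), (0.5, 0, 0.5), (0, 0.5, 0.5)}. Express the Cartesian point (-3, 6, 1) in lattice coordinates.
2b₁ - 8b₂ + 10b₃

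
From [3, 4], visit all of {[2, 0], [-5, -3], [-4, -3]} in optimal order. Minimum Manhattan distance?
15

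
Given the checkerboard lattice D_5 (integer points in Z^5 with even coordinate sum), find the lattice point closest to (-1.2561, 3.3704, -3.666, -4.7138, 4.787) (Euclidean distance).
(-1, 3, -4, -5, 5)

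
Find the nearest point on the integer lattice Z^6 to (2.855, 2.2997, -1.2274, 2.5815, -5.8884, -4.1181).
(3, 2, -1, 3, -6, -4)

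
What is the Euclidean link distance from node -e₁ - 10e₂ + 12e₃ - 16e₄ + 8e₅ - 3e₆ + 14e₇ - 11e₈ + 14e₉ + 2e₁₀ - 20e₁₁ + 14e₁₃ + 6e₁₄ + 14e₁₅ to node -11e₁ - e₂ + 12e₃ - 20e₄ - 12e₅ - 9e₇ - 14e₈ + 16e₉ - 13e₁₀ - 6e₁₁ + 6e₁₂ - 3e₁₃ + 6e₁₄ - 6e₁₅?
47.8957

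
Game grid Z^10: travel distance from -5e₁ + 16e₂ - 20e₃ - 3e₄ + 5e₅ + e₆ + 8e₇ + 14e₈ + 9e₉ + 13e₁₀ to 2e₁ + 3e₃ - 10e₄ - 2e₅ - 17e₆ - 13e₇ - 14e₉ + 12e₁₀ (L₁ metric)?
137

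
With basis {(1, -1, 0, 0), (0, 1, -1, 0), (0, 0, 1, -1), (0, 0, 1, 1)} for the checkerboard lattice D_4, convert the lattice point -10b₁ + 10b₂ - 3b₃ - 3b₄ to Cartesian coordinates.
(-10, 20, -16, 0)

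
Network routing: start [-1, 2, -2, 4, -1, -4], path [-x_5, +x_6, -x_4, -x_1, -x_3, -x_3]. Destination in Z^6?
(-2, 2, -4, 3, -2, -3)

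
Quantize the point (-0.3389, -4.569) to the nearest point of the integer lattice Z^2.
(0, -5)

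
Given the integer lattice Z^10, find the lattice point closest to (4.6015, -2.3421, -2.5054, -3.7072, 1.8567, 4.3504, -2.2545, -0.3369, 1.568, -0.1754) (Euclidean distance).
(5, -2, -3, -4, 2, 4, -2, 0, 2, 0)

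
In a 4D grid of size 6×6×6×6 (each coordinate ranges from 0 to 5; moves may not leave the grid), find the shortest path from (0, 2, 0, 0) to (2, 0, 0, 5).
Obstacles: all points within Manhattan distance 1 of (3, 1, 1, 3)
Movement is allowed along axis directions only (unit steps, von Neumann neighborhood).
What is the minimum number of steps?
9
(one shortest path: (0, 2, 0, 0) → (1, 2, 0, 0) → (2, 2, 0, 0) → (2, 1, 0, 0) → (2, 0, 0, 0) → (2, 0, 0, 1) → (2, 0, 0, 2) → (2, 0, 0, 3) → (2, 0, 0, 4) → (2, 0, 0, 5))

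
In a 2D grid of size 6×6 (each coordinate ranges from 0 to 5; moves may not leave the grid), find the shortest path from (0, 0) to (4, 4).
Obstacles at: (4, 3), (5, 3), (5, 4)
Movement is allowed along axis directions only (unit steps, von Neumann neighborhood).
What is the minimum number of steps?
8
(one shortest path: (0, 0) → (1, 0) → (2, 0) → (3, 0) → (3, 1) → (3, 2) → (3, 3) → (3, 4) → (4, 4))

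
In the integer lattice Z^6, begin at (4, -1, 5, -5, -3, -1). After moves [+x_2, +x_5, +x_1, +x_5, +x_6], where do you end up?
(5, 0, 5, -5, -1, 0)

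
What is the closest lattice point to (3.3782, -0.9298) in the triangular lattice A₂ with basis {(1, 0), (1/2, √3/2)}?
(3.5, -0.866)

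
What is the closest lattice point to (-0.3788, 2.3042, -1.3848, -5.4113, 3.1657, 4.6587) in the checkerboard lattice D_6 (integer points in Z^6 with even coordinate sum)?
(0, 2, -1, -5, 3, 5)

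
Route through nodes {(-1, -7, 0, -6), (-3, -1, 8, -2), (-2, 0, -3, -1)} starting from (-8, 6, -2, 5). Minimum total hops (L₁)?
53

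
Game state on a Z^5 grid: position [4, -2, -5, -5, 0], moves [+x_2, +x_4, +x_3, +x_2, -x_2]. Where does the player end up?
(4, -1, -4, -4, 0)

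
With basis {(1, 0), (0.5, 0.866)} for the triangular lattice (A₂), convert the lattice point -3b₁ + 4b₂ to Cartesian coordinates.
(-1, 3.464)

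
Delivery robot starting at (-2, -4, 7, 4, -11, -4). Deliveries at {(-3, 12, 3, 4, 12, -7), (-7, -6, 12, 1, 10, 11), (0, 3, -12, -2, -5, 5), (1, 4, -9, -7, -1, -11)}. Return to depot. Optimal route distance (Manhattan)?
236
(one optimal route: (-2, -4, 7, 4, -11, -4) → (-7, -6, 12, 1, 10, 11) → (-3, 12, 3, 4, 12, -7) → (1, 4, -9, -7, -1, -11) → (0, 3, -12, -2, -5, 5) → (-2, -4, 7, 4, -11, -4))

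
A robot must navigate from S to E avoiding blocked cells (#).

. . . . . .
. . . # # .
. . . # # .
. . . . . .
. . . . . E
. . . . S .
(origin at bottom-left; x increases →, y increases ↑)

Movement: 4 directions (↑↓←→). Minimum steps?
2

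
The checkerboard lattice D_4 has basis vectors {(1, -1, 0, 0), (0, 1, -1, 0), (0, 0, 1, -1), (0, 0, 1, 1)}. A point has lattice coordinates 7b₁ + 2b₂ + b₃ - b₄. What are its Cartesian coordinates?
(7, -5, -2, -2)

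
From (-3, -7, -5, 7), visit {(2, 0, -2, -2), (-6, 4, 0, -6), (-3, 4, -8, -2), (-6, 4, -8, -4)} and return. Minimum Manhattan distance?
80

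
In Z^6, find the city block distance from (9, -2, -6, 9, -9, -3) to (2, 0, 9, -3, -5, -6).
43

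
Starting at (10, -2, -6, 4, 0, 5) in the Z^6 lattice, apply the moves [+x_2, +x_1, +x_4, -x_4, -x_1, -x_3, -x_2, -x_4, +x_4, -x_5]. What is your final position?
(10, -2, -7, 4, -1, 5)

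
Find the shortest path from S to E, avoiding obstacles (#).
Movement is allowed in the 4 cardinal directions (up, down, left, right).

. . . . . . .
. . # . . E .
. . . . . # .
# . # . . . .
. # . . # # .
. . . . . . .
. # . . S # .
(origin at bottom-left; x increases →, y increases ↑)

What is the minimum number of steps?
8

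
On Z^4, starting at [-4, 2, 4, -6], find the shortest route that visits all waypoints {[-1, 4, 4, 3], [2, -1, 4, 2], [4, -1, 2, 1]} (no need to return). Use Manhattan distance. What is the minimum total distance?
28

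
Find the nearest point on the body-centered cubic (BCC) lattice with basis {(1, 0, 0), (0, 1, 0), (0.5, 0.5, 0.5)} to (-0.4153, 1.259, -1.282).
(-0.5, 1.5, -1.5)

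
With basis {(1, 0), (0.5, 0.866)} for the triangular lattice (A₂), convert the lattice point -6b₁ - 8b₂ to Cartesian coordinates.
(-10, -6.928)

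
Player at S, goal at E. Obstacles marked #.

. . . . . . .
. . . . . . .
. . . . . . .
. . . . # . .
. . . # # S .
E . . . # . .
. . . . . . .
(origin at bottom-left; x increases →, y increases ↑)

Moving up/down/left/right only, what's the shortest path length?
8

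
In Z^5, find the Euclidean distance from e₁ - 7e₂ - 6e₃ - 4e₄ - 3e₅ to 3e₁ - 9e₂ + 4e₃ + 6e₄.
14.7309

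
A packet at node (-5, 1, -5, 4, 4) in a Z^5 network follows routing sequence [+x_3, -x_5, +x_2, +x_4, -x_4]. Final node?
(-5, 2, -4, 4, 3)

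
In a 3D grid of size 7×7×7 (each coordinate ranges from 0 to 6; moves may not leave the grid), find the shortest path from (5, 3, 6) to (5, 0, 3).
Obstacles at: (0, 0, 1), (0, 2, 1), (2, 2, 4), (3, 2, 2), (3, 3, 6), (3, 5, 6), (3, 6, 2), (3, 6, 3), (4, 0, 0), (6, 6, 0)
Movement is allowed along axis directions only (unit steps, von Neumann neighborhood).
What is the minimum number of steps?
6
(one shortest path: (5, 3, 6) → (5, 2, 6) → (5, 1, 6) → (5, 0, 6) → (5, 0, 5) → (5, 0, 4) → (5, 0, 3))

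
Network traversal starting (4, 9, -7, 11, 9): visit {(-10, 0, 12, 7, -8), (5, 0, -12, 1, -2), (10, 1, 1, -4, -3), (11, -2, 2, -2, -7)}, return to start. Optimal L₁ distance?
178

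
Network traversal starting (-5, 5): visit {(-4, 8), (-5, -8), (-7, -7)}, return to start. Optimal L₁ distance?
38
(one optimal route: (-5, 5) → (-4, 8) → (-5, -8) → (-7, -7) → (-5, 5))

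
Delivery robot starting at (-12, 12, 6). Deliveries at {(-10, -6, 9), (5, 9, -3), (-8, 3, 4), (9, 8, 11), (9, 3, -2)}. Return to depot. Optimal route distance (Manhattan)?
122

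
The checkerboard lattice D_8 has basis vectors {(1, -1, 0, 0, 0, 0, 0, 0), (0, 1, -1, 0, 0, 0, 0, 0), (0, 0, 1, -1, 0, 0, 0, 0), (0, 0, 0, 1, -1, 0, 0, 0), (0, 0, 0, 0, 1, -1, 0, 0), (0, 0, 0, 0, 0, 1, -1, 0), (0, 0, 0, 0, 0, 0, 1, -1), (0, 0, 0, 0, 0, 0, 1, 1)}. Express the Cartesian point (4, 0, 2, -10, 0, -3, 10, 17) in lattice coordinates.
4b₁ + 4b₂ + 6b₃ - 4b₄ - 4b₅ - 7b₆ - 7b₇ + 10b₈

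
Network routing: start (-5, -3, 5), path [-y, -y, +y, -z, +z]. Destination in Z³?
(-5, -4, 5)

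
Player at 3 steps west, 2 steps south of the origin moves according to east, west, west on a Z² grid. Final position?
(-4, -2)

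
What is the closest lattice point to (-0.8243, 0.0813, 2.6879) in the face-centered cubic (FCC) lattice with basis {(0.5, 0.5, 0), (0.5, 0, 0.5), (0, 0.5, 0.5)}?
(-1, 0, 3)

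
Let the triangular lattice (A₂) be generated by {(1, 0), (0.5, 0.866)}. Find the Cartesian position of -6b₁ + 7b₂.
(-2.5, 6.062)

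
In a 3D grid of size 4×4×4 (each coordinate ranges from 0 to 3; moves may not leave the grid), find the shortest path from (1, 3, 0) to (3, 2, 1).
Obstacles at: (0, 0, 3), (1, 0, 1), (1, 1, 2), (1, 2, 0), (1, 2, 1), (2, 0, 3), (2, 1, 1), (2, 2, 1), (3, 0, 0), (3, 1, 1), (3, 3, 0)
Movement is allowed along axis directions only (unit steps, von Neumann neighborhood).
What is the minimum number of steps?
4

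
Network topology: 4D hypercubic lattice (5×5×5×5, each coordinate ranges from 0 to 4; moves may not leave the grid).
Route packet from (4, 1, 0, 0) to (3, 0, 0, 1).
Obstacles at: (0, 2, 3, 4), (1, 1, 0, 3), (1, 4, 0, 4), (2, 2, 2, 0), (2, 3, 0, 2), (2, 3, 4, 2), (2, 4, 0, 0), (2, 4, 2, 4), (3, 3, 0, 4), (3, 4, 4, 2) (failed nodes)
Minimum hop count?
3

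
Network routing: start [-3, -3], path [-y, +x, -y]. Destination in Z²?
(-2, -5)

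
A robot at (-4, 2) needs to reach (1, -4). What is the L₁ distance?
11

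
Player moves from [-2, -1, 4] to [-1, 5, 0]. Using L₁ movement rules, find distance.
11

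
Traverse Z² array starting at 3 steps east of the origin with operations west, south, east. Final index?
(3, -1)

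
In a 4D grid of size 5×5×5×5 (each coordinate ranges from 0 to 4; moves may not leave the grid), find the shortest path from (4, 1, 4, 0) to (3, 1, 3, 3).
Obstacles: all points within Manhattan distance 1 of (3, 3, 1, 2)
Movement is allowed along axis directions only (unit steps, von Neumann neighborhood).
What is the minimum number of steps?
5
(one shortest path: (4, 1, 4, 0) → (3, 1, 4, 0) → (3, 1, 3, 0) → (3, 1, 3, 1) → (3, 1, 3, 2) → (3, 1, 3, 3))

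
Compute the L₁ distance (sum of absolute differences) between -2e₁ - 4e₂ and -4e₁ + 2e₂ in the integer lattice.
8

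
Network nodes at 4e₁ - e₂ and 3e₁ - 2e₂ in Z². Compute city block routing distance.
2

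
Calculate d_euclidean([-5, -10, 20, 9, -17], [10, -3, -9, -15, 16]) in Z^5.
52.7257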